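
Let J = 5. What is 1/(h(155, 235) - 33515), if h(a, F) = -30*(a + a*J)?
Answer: -1/61415 ≈ -1.6283e-5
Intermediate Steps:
h(a, F) = -180*a (h(a, F) = -30*(a + a*5) = -30*(a + 5*a) = -180*a)
1/(h(155, 235) - 33515) = 1/(-180*155 - 33515) = 1/(-27900 - 33515) = 1/(-61415) = -1/61415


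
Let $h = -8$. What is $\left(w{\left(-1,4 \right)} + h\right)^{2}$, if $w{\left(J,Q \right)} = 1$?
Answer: $49$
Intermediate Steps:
$\left(w{\left(-1,4 \right)} + h\right)^{2} = \left(1 - 8\right)^{2} = \left(-7\right)^{2} = 49$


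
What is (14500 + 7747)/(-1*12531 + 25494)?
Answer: 22247/12963 ≈ 1.7162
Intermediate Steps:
(14500 + 7747)/(-1*12531 + 25494) = 22247/(-12531 + 25494) = 22247/12963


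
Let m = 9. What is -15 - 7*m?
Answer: -78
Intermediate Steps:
-15 - 7*m = -15 - 7*9 = -15 - 63 = -78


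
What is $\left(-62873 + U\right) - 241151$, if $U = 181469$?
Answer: $-122555$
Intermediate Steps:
$\left(-62873 + U\right) - 241151 = \left(-62873 + 181469\right) - 241151 = 118596 - 241151 = -122555$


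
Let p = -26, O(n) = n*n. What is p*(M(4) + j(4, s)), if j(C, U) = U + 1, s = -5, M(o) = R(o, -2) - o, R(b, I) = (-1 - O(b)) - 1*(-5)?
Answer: 520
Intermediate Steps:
O(n) = n**2
R(b, I) = 4 - b**2 (R(b, I) = (-1 - b**2) - 1*(-5) = (-1 - b**2) + 5 = 4 - b**2)
M(o) = 4 - o - o**2 (M(o) = (4 - o**2) - o = 4 - o - o**2)
j(C, U) = 1 + U
p*(M(4) + j(4, s)) = -26*((4 - 1*4 - 1*4**2) + (1 - 5)) = -26*((4 - 4 - 1*16) - 4) = -26*((4 - 4 - 16) - 4) = -26*(-16 - 4) = -26*(-20) = 520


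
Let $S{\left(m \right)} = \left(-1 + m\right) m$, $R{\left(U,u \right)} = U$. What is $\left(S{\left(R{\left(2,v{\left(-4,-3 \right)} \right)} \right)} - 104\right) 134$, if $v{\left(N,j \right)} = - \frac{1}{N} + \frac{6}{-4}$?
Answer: $-13668$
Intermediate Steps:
$v{\left(N,j \right)} = - \frac{3}{2} - \frac{1}{N}$ ($v{\left(N,j \right)} = - \frac{1}{N} + 6 \left(- \frac{1}{4}\right) = - \frac{1}{N} - \frac{3}{2} = - \frac{3}{2} - \frac{1}{N}$)
$S{\left(m \right)} = m \left(-1 + m\right)$
$\left(S{\left(R{\left(2,v{\left(-4,-3 \right)} \right)} \right)} - 104\right) 134 = \left(2 \left(-1 + 2\right) - 104\right) 134 = \left(2 \cdot 1 - 104\right) 134 = \left(2 - 104\right) 134 = \left(-102\right) 134 = -13668$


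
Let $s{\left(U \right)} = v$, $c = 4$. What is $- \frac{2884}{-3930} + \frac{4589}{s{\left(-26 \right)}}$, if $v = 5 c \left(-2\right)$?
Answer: $- \frac{1791941}{15720} \approx -113.99$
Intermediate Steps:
$v = -40$ ($v = 5 \cdot 4 \left(-2\right) = 20 \left(-2\right) = -40$)
$s{\left(U \right)} = -40$
$- \frac{2884}{-3930} + \frac{4589}{s{\left(-26 \right)}} = - \frac{2884}{-3930} + \frac{4589}{-40} = \left(-2884\right) \left(- \frac{1}{3930}\right) + 4589 \left(- \frac{1}{40}\right) = \frac{1442}{1965} - \frac{4589}{40} = - \frac{1791941}{15720}$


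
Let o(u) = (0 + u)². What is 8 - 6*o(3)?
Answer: -46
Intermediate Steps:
o(u) = u²
8 - 6*o(3) = 8 - 6*3² = 8 - 6*9 = 8 - 54 = -46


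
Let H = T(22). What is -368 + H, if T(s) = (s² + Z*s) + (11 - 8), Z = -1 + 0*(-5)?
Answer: 97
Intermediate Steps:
Z = -1 (Z = -1 + 0 = -1)
T(s) = 3 + s² - s (T(s) = (s² - s) + (11 - 8) = (s² - s) + 3 = 3 + s² - s)
H = 465 (H = 3 + 22² - 1*22 = 3 + 484 - 22 = 465)
-368 + H = -368 + 465 = 97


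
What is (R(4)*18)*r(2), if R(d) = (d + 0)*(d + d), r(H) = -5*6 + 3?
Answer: -15552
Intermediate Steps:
r(H) = -27 (r(H) = -30 + 3 = -27)
R(d) = 2*d**2 (R(d) = d*(2*d) = 2*d**2)
(R(4)*18)*r(2) = ((2*4**2)*18)*(-27) = ((2*16)*18)*(-27) = (32*18)*(-27) = 576*(-27) = -15552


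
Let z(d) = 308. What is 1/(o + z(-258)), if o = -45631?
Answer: -1/45323 ≈ -2.2064e-5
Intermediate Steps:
1/(o + z(-258)) = 1/(-45631 + 308) = 1/(-45323) = -1/45323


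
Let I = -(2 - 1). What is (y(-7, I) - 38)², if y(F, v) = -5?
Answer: 1849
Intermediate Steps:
I = -1 (I = -1*1 = -1)
(y(-7, I) - 38)² = (-5 - 38)² = (-43)² = 1849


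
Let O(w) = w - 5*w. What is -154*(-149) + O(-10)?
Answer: 22986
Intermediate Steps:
O(w) = -4*w
-154*(-149) + O(-10) = -154*(-149) - 4*(-10) = 22946 + 40 = 22986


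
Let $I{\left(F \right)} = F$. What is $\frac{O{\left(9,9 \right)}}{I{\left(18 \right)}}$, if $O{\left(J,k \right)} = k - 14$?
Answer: $- \frac{5}{18} \approx -0.27778$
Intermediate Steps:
$O{\left(J,k \right)} = -14 + k$
$\frac{O{\left(9,9 \right)}}{I{\left(18 \right)}} = \frac{-14 + 9}{18} = \left(-5\right) \frac{1}{18} = - \frac{5}{18}$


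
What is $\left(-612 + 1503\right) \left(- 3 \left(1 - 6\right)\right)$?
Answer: $13365$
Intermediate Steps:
$\left(-612 + 1503\right) \left(- 3 \left(1 - 6\right)\right) = 891 \left(\left(-3\right) \left(-5\right)\right) = 891 \cdot 15 = 13365$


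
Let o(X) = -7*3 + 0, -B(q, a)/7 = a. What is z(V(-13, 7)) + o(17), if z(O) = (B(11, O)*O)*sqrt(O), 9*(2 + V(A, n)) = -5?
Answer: -21 - 3703*I*sqrt(23)/243 ≈ -21.0 - 73.082*I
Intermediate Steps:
B(q, a) = -7*a
V(A, n) = -23/9 (V(A, n) = -2 + (1/9)*(-5) = -2 - 5/9 = -23/9)
o(X) = -21 (o(X) = -21 + 0 = -21)
z(O) = -7*O**(5/2) (z(O) = ((-7*O)*O)*sqrt(O) = (-7*O**2)*sqrt(O) = -7*O**(5/2))
z(V(-13, 7)) + o(17) = -3703*I*sqrt(23)/243 - 21 = -21 - 3703*I*sqrt(23)/243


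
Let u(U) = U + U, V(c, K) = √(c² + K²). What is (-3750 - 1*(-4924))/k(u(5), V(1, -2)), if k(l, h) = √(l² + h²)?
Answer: 1174*√105/105 ≈ 114.57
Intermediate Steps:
V(c, K) = √(K² + c²)
u(U) = 2*U
k(l, h) = √(h² + l²)
(-3750 - 1*(-4924))/k(u(5), V(1, -2)) = (-3750 - 1*(-4924))/(√((√((-2)² + 1²))² + (2*5)²)) = (-3750 + 4924)/(√((√(4 + 1))² + 10²)) = 1174/(√((√5)² + 100)) = 1174/(√(5 + 100)) = 1174/(√105) = 1174*(√105/105) = 1174*√105/105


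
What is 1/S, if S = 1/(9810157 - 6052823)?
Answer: 3757334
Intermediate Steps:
S = 1/3757334 ≈ 2.6615e-7
1/S = 1/(1/3757334) = 3757334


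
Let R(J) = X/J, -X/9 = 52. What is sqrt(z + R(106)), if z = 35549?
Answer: sqrt(99844739)/53 ≈ 188.53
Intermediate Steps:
X = -468 (X = -9*52 = -468)
R(J) = -468/J
sqrt(z + R(106)) = sqrt(35549 - 468/106) = sqrt(35549 - 468*1/106) = sqrt(35549 - 234/53) = sqrt(1883863/53) = sqrt(99844739)/53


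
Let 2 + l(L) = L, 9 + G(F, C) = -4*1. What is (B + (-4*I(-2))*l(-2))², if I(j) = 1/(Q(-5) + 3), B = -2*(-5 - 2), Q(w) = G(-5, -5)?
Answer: 3844/25 ≈ 153.76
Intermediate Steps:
G(F, C) = -13 (G(F, C) = -9 - 4*1 = -9 - 4 = -13)
Q(w) = -13
B = 14 (B = -2*(-7) = 14)
l(L) = -2 + L
I(j) = -⅒ (I(j) = 1/(-13 + 3) = 1/(-10) = -⅒)
(B + (-4*I(-2))*l(-2))² = (14 + (-4*(-⅒))*(-2 - 2))² = (14 + (⅖)*(-4))² = (14 - 8/5)² = (62/5)² = 3844/25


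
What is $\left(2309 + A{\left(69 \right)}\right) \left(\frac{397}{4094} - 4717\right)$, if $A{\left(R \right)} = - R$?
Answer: $- \frac{21628321120}{2047} \approx -1.0566 \cdot 10^{7}$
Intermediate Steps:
$\left(2309 + A{\left(69 \right)}\right) \left(\frac{397}{4094} - 4717\right) = \left(2309 - 69\right) \left(\frac{397}{4094} - 4717\right) = \left(2309 - 69\right) \left(397 \cdot \frac{1}{4094} - 4717\right) = 2240 \left(\frac{397}{4094} - 4717\right) = 2240 \left(- \frac{19311001}{4094}\right) = - \frac{21628321120}{2047}$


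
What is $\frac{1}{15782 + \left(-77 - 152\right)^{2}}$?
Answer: $\frac{1}{68223} \approx 1.4658 \cdot 10^{-5}$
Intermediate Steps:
$\frac{1}{15782 + \left(-77 - 152\right)^{2}} = \frac{1}{15782 + \left(-229\right)^{2}} = \frac{1}{15782 + 52441} = \frac{1}{68223}$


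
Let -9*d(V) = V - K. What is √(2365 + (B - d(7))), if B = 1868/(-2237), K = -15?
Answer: √106586220439/6711 ≈ 48.648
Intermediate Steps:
d(V) = -5/3 - V/9 (d(V) = -(V - 1*(-15))/9 = -(V + 15)/9 = -(15 + V)/9 = -5/3 - V/9)
B = -1868/2237 (B = 1868*(-1/2237) = -1868/2237 ≈ -0.83505)
√(2365 + (B - d(7))) = √(2365 + (-1868/2237 - (-5/3 - ⅑*7))) = √(2365 + (-1868/2237 - (-5/3 - 7/9))) = √(2365 + (-1868/2237 - 1*(-22/9))) = √(2365 + (-1868/2237 + 22/9)) = √(2365 + 32402/20133) = √(47646947/20133) = √106586220439/6711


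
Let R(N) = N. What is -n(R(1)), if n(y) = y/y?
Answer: -1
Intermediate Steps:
n(y) = 1
-n(R(1)) = -1*1 = -1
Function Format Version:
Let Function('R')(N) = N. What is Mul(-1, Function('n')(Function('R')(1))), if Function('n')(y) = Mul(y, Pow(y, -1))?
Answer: -1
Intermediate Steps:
Function('n')(y) = 1
Mul(-1, Function('n')(Function('R')(1))) = Mul(-1, 1) = -1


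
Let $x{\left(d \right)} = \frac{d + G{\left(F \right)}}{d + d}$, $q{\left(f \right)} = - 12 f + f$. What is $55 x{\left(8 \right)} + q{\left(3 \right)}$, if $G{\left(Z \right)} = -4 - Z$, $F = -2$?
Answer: $- \frac{99}{8} \approx -12.375$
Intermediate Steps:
$q{\left(f \right)} = - 11 f$
$x{\left(d \right)} = \frac{-2 + d}{2 d}$ ($x{\left(d \right)} = \frac{d - 2}{d + d} = \frac{d + \left(-4 + 2\right)}{2 d} = \left(d - 2\right) \frac{1}{2 d} = \left(-2 + d\right) \frac{1}{2 d} = \frac{-2 + d}{2 d}$)
$55 x{\left(8 \right)} + q{\left(3 \right)} = 55 \frac{-2 + 8}{2 \cdot 8} - 33 = 55 \cdot \frac{1}{2} \cdot \frac{1}{8} \cdot 6 - 33 = 55 \cdot \frac{3}{8} - 33 = \frac{165}{8} - 33 = - \frac{99}{8}$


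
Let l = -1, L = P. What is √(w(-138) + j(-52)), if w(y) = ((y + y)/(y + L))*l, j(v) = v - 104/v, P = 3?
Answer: I*√11710/15 ≈ 7.2142*I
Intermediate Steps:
L = 3
w(y) = -2*y/(3 + y) (w(y) = ((y + y)/(y + 3))*(-1) = ((2*y)/(3 + y))*(-1) = (2*y/(3 + y))*(-1) = -2*y/(3 + y))
√(w(-138) + j(-52)) = √(-2*(-138)/(3 - 138) + (-52 - 104/(-52))) = √(-2*(-138)/(-135) + (-52 - 104*(-1/52))) = √(-2*(-138)*(-1/135) + (-52 + 2)) = √(-92/45 - 50) = √(-2342/45) = I*√11710/15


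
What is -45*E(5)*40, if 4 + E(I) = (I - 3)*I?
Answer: -10800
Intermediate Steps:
E(I) = -4 + I*(-3 + I) (E(I) = -4 + (I - 3)*I = -4 + (-3 + I)*I = -4 + I*(-3 + I))
-45*E(5)*40 = -45*(-4 + 5**2 - 3*5)*40 = -45*(-4 + 25 - 15)*40 = -45*6*40 = -270*40 = -10800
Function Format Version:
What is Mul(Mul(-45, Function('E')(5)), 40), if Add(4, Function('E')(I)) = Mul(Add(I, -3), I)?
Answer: -10800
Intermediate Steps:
Function('E')(I) = Add(-4, Mul(I, Add(-3, I))) (Function('E')(I) = Add(-4, Mul(Add(I, -3), I)) = Add(-4, Mul(Add(-3, I), I)) = Add(-4, Mul(I, Add(-3, I))))
Mul(Mul(-45, Function('E')(5)), 40) = Mul(Mul(-45, Add(-4, Pow(5, 2), Mul(-3, 5))), 40) = Mul(Mul(-45, Add(-4, 25, -15)), 40) = Mul(Mul(-45, 6), 40) = Mul(-270, 40) = -10800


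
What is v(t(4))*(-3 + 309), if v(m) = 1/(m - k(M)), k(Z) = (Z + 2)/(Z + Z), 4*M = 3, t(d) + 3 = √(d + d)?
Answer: -53244/553 - 22032*√2/553 ≈ -152.63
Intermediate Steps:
t(d) = -3 + √2*√d (t(d) = -3 + √(d + d) = -3 + √(2*d) = -3 + √2*√d)
M = ¾ (M = (¼)*3 = ¾ ≈ 0.75000)
k(Z) = (2 + Z)/(2*Z) (k(Z) = (2 + Z)/((2*Z)) = (2 + Z)*(1/(2*Z)) = (2 + Z)/(2*Z))
v(m) = 1/(-11/6 + m) (v(m) = 1/(m - (2 + ¾)/(2*¾)) = 1/(m - 4*11/(2*3*4)) = 1/(m - 1*11/6) = 1/(m - 11/6) = 1/(-11/6 + m))
v(t(4))*(-3 + 309) = (6/(-11 + 6*(-3 + √2*√4)))*(-3 + 309) = (6/(-11 + 6*(-3 + √2*2)))*306 = (6/(-11 + 6*(-3 + 2*√2)))*306 = (6/(-11 + (-18 + 12*√2)))*306 = (6/(-29 + 12*√2))*306 = 1836/(-29 + 12*√2)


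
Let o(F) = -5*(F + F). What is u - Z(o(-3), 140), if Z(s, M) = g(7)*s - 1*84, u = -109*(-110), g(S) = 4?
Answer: 11954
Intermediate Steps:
o(F) = -10*F
u = 11990
Z(s, M) = -84 + 4*s (Z(s, M) = 4*s - 1*84 = 4*s - 84 = -84 + 4*s)
u - Z(o(-3), 140) = 11990 - (-84 + 4*(-10*(-3))) = 11990 - (-84 + 4*30) = 11990 - (-84 + 120) = 11990 - 1*36 = 11990 - 36 = 11954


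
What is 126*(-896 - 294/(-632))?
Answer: -17828307/158 ≈ -1.1284e+5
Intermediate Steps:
126*(-896 - 294/(-632)) = 126*(-896 - 294*(-1/632)) = 126*(-896 + 147/316) = 126*(-282989/316) = -17828307/158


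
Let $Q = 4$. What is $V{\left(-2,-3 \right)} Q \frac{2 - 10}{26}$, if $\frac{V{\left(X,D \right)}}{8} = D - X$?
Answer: $\frac{128}{13} \approx 9.8462$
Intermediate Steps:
$V{\left(X,D \right)} = - 8 X + 8 D$ ($V{\left(X,D \right)} = 8 \left(D - X\right) = - 8 X + 8 D$)
$V{\left(-2,-3 \right)} Q \frac{2 - 10}{26} = \left(\left(-8\right) \left(-2\right) + 8 \left(-3\right)\right) 4 \frac{2 - 10}{26} = \left(16 - 24\right) 4 \left(2 - 10\right) \frac{1}{26} = \left(-8\right) 4 \left(\left(-8\right) \frac{1}{26}\right) = \left(-32\right) \left(- \frac{4}{13}\right) = \frac{128}{13}$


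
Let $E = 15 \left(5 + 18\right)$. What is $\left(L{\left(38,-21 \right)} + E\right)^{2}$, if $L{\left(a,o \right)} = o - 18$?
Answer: $93636$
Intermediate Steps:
$L{\left(a,o \right)} = -18 + o$
$E = 345$ ($E = 15 \cdot 23 = 345$)
$\left(L{\left(38,-21 \right)} + E\right)^{2} = \left(\left(-18 - 21\right) + 345\right)^{2} = \left(-39 + 345\right)^{2} = 306^{2} = 93636$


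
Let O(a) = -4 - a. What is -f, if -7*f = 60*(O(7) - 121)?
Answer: -7920/7 ≈ -1131.4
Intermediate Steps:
f = 7920/7 (f = -60*((-4 - 1*7) - 121)/7 = -60*((-4 - 7) - 121)/7 = -60*(-11 - 121)/7 = -60*(-132)/7 = -1/7*(-7920) = 7920/7 ≈ 1131.4)
-f = -1*7920/7 = -7920/7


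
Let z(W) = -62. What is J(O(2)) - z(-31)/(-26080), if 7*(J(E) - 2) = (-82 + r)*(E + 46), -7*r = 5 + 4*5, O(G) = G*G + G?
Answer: -404893519/638960 ≈ -633.68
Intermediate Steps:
O(G) = G + G² (O(G) = G² + G = G + G²)
r = -25/7 (r = -(5 + 4*5)/7 = -(5 + 20)/7 = -⅐*25 = -25/7 ≈ -3.5714)
J(E) = -27456/49 - 599*E/49 (J(E) = 2 + ((-82 - 25/7)*(E + 46))/7 = 2 + (-599*(46 + E)/7)/7 = 2 + (-27554/7 - 599*E/7)/7 = 2 + (-27554/49 - 599*E/49) = -27456/49 - 599*E/49)
J(O(2)) - z(-31)/(-26080) = (-27456/49 - 1198*(1 + 2)/49) - (-62)/(-26080) = (-27456/49 - 1198*3/49) - (-62)*(-1)/26080 = (-27456/49 - 599/49*6) - 1*31/13040 = (-27456/49 - 3594/49) - 31/13040 = -31050/49 - 31/13040 = -404893519/638960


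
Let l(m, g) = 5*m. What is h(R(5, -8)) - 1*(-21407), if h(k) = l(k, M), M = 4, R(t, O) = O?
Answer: 21367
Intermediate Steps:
h(k) = 5*k
h(R(5, -8)) - 1*(-21407) = 5*(-8) - 1*(-21407) = -40 + 21407 = 21367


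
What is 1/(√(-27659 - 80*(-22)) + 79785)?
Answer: 26595/2121890708 - I*√25899/6365672124 ≈ 1.2534e-5 - 2.5281e-8*I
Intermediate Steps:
1/(√(-27659 - 80*(-22)) + 79785) = 1/(√(-27659 + 1760) + 79785) = 1/(√(-25899) + 79785) = 1/(I*√25899 + 79785) = 1/(79785 + I*√25899)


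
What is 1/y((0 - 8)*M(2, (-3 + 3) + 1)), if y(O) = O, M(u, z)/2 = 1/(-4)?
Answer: ¼ ≈ 0.25000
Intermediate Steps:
M(u, z) = -½ (M(u, z) = 2/(-4) = 2*(-¼) = -½)
1/y((0 - 8)*M(2, (-3 + 3) + 1)) = 1/((0 - 8)*(-½)) = 1/(-8*(-½)) = 1/4 = ¼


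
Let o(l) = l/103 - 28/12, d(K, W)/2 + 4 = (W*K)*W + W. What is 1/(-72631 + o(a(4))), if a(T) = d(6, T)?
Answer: -309/22443124 ≈ -1.3768e-5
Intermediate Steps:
d(K, W) = -8 + 2*W + 2*K*W**2 (d(K, W) = -8 + 2*((W*K)*W + W) = -8 + 2*((K*W)*W + W) = -8 + 2*(K*W**2 + W) = -8 + 2*(W + K*W**2) = -8 + (2*W + 2*K*W**2) = -8 + 2*W + 2*K*W**2)
a(T) = -8 + 2*T + 12*T**2 (a(T) = -8 + 2*T + 2*6*T**2 = -8 + 2*T + 12*T**2)
o(l) = -7/3 + l/103 (o(l) = l*(1/103) - 28*1/12 = l/103 - 7/3 = -7/3 + l/103)
1/(-72631 + o(a(4))) = 1/(-72631 + (-7/3 + (-8 + 2*4 + 12*4**2)/103)) = 1/(-72631 + (-7/3 + (-8 + 8 + 12*16)/103)) = 1/(-72631 + (-7/3 + (-8 + 8 + 192)/103)) = 1/(-72631 + (-7/3 + (1/103)*192)) = 1/(-72631 + (-7/3 + 192/103)) = 1/(-72631 - 145/309) = 1/(-22443124/309) = -309/22443124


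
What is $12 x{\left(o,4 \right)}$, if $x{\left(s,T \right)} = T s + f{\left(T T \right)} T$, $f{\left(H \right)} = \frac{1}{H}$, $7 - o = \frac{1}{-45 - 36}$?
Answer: $\frac{9169}{27} \approx 339.59$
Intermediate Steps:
$o = \frac{568}{81}$ ($o = 7 - \frac{1}{-45 - 36} = 7 - \frac{1}{-81} = 7 - - \frac{1}{81} = 7 + \frac{1}{81} = \frac{568}{81} \approx 7.0123$)
$x{\left(s,T \right)} = \frac{1}{T} + T s$ ($x{\left(s,T \right)} = T s + \frac{T}{T T} = T s + \frac{T}{T^{2}} = T s + \frac{1}{T} = \frac{1}{T} + T s$)
$12 x{\left(o,4 \right)} = 12 \left(\frac{1}{4} + 4 \cdot \frac{568}{81}\right) = 12 \left(\frac{1}{4} + \frac{2272}{81}\right) = 12 \cdot \frac{9169}{324} = \frac{9169}{27}$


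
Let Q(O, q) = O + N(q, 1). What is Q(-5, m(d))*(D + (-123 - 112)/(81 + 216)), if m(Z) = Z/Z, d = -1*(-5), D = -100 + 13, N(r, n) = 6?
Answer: -26074/297 ≈ -87.791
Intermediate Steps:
D = -87
d = 5
m(Z) = 1
Q(O, q) = 6 + O (Q(O, q) = O + 6 = 6 + O)
Q(-5, m(d))*(D + (-123 - 112)/(81 + 216)) = (6 - 5)*(-87 + (-123 - 112)/(81 + 216)) = 1*(-87 - 235/297) = 1*(-26074/297) = -26074/297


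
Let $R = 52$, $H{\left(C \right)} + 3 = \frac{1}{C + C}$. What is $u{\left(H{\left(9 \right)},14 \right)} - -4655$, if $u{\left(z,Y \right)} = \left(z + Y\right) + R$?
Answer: $\frac{84925}{18} \approx 4718.1$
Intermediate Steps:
$H{\left(C \right)} = -3 + \frac{1}{2 C}$ ($H{\left(C \right)} = -3 + \frac{1}{C + C} = -3 + \frac{1}{2 C}$)
$u{\left(z,Y \right)} = 52 + Y + z$ ($u{\left(z,Y \right)} = \left(z + Y\right) + 52 = \left(Y + z\right) + 52 = 52 + Y + z$)
$u{\left(H{\left(9 \right)},14 \right)} - -4655 = \left(52 + 14 - \left(3 - \frac{1}{2 \cdot 9}\right)\right) - -4655 = \left(52 + 14 + \left(-3 + \frac{1}{2} \cdot \frac{1}{9}\right)\right) + 4655 = \left(52 + 14 + \left(-3 + \frac{1}{18}\right)\right) + 4655 = \left(52 + 14 - \frac{53}{18}\right) + 4655 = \frac{1135}{18} + 4655 = \frac{84925}{18}$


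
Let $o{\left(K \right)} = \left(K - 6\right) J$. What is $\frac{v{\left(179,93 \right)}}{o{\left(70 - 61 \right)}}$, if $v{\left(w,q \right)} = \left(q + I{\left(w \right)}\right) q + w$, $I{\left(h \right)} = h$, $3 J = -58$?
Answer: $- \frac{25475}{58} \approx -439.22$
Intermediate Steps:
$J = - \frac{58}{3}$ ($J = \frac{1}{3} \left(-58\right) = - \frac{58}{3} \approx -19.333$)
$o{\left(K \right)} = 116 - \frac{58 K}{3}$ ($o{\left(K \right)} = \left(K - 6\right) \left(- \frac{58}{3}\right) = \left(-6 + K\right) \left(- \frac{58}{3}\right) = 116 - \frac{58 K}{3}$)
$v{\left(w,q \right)} = w + q \left(q + w\right)$ ($v{\left(w,q \right)} = \left(q + w\right) q + w = q \left(q + w\right) + w = w + q \left(q + w\right)$)
$\frac{v{\left(179,93 \right)}}{o{\left(70 - 61 \right)}} = \frac{179 + 93^{2} + 93 \cdot 179}{116 - \frac{58 \left(70 - 61\right)}{3}} = \frac{179 + 8649 + 16647}{116 - 174} = \frac{25475}{116 - 174} = \frac{25475}{-58} = 25475 \left(- \frac{1}{58}\right) = - \frac{25475}{58}$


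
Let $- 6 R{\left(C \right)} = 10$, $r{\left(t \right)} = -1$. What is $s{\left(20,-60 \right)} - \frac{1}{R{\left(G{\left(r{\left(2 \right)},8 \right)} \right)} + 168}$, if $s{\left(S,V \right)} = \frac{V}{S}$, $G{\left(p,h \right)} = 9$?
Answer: $- \frac{1500}{499} \approx -3.006$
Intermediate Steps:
$R{\left(C \right)} = - \frac{5}{3}$ ($R{\left(C \right)} = \left(- \frac{1}{6}\right) 10 = - \frac{5}{3}$)
$s{\left(20,-60 \right)} - \frac{1}{R{\left(G{\left(r{\left(2 \right)},8 \right)} \right)} + 168} = - \frac{60}{20} - \frac{1}{- \frac{5}{3} + 168} = \left(-60\right) \frac{1}{20} - \frac{1}{\frac{499}{3}} = -3 - \frac{3}{499} = - \frac{1500}{499}$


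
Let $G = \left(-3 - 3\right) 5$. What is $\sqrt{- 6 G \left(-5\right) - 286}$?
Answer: $i \sqrt{1186} \approx 34.438 i$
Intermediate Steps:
$G = -30$ ($G = \left(-3 - 3\right) 5 = \left(-6\right) 5 = -30$)
$\sqrt{- 6 G \left(-5\right) - 286} = \sqrt{\left(-6\right) \left(-30\right) \left(-5\right) - 286} = \sqrt{180 \left(-5\right) - 286} = \sqrt{-900 - 286} = \sqrt{-1186} = i \sqrt{1186}$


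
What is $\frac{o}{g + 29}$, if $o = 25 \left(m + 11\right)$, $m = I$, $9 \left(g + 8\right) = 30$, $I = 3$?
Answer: $\frac{1050}{73} \approx 14.384$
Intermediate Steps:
$g = - \frac{14}{3}$ ($g = -8 + \frac{1}{9} \cdot 30 = -8 + \frac{10}{3} = - \frac{14}{3} \approx -4.6667$)
$m = 3$
$o = 350$ ($o = 25 \left(3 + 11\right) = 25 \cdot 14 = 350$)
$\frac{o}{g + 29} = \frac{350}{- \frac{14}{3} + 29} = \frac{350}{\frac{73}{3}} = 350 \cdot \frac{3}{73} = \frac{1050}{73}$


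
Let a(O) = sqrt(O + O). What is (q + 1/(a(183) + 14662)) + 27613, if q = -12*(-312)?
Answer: 3370467953554/107486939 - sqrt(366)/214973878 ≈ 31357.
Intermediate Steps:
a(O) = sqrt(2)*sqrt(O) (a(O) = sqrt(2*O) = sqrt(2)*sqrt(O))
q = 3744
(q + 1/(a(183) + 14662)) + 27613 = (3744 + 1/(sqrt(2)*sqrt(183) + 14662)) + 27613 = (3744 + 1/(sqrt(366) + 14662)) + 27613 = (3744 + 1/(14662 + sqrt(366))) + 27613 = 31357 + 1/(14662 + sqrt(366))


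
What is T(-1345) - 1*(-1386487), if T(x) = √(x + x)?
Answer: 1386487 + I*√2690 ≈ 1.3865e+6 + 51.865*I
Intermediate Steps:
T(x) = √2*√x (T(x) = √(2*x) = √2*√x)
T(-1345) - 1*(-1386487) = √2*√(-1345) - 1*(-1386487) = √2*(I*√1345) + 1386487 = I*√2690 + 1386487 = 1386487 + I*√2690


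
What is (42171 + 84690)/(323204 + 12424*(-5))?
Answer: 42287/87028 ≈ 0.48590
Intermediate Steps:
(42171 + 84690)/(323204 + 12424*(-5)) = 126861/(323204 - 62120) = 126861/261084 = 126861*(1/261084) = 42287/87028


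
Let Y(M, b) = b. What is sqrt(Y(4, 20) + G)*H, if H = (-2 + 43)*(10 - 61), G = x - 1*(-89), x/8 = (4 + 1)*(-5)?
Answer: -2091*I*sqrt(91) ≈ -19947.0*I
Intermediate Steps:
x = -200 (x = 8*((4 + 1)*(-5)) = 8*(5*(-5)) = 8*(-25) = -200)
G = -111 (G = -200 - 1*(-89) = -200 + 89 = -111)
H = -2091 (H = 41*(-51) = -2091)
sqrt(Y(4, 20) + G)*H = sqrt(20 - 111)*(-2091) = sqrt(-91)*(-2091) = (I*sqrt(91))*(-2091) = -2091*I*sqrt(91)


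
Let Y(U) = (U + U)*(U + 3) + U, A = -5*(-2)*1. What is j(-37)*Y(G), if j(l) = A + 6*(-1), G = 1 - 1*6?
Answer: 60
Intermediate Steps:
A = 10 (A = 10*1 = 10)
G = -5 (G = 1 - 6 = -5)
Y(U) = U + 2*U*(3 + U) (Y(U) = (2*U)*(3 + U) + U = 2*U*(3 + U) + U = U + 2*U*(3 + U))
j(l) = 4 (j(l) = 10 + 6*(-1) = 10 - 6 = 4)
j(-37)*Y(G) = 4*(-5*(7 + 2*(-5))) = 4*(-5*(7 - 10)) = 4*(-5*(-3)) = 4*15 = 60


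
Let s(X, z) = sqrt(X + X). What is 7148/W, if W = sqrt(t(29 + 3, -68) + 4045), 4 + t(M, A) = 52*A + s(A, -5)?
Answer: 7148/sqrt(505 + 2*I*sqrt(34)) ≈ 318.02 - 3.6715*I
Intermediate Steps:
s(X, z) = sqrt(2)*sqrt(X) (s(X, z) = sqrt(2*X) = sqrt(2)*sqrt(X))
t(M, A) = -4 + 52*A + sqrt(2)*sqrt(A) (t(M, A) = -4 + (52*A + sqrt(2)*sqrt(A)) = -4 + 52*A + sqrt(2)*sqrt(A))
W = sqrt(505 + 2*I*sqrt(34)) (W = sqrt((-4 + 52*(-68) + sqrt(2)*sqrt(-68)) + 4045) = sqrt((-4 - 3536 + sqrt(2)*(2*I*sqrt(17))) + 4045) = sqrt((-4 - 3536 + 2*I*sqrt(34)) + 4045) = sqrt((-3540 + 2*I*sqrt(34)) + 4045) = sqrt(505 + 2*I*sqrt(34)) ≈ 22.474 + 0.2595*I)
7148/W = 7148/(sqrt(505 + 2*I*sqrt(34))) = 7148/sqrt(505 + 2*I*sqrt(34))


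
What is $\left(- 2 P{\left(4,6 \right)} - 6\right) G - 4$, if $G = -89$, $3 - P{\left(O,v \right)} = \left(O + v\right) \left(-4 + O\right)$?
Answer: $1064$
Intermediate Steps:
$P{\left(O,v \right)} = 3 - \left(-4 + O\right) \left(O + v\right)$ ($P{\left(O,v \right)} = 3 - \left(O + v\right) \left(-4 + O\right) = 3 - \left(-4 + O\right) \left(O + v\right)$)
$\left(- 2 P{\left(4,6 \right)} - 6\right) G - 4 = \left(- 2 \left(3 - 4^{2} + 4 \cdot 4 + 4 \cdot 6 - 4 \cdot 6\right) - 6\right) \left(-89\right) - 4 = \left(- 2 \left(3 - 16 + 16 + 24 - 24\right) - 6\right) \left(-89\right) - 4 = \left(\left(-2\right) 3 - 6\right) \left(-89\right) - 4 = \left(-6 - 6\right) \left(-89\right) - 4 = \left(-12\right) \left(-89\right) - 4 = 1068 - 4 = 1064$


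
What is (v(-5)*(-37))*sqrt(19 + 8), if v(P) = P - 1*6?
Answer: 1221*sqrt(3) ≈ 2114.8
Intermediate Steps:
v(P) = -6 + P (v(P) = P - 6 = -6 + P)
(v(-5)*(-37))*sqrt(19 + 8) = ((-6 - 5)*(-37))*sqrt(19 + 8) = (-11*(-37))*sqrt(27) = 407*(3*sqrt(3)) = 1221*sqrt(3)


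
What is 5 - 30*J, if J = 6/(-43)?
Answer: 395/43 ≈ 9.1861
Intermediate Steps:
J = -6/43 (J = 6*(-1/43) = -6/43 ≈ -0.13953)
5 - 30*J = 5 - 30*(-6/43) = 5 + 180/43 = 395/43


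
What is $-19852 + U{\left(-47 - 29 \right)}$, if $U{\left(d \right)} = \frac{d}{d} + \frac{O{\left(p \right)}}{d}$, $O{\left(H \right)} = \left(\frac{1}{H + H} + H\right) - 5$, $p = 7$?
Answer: $- \frac{21121493}{1064} \approx -19851.0$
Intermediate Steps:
$O{\left(H \right)} = -5 + H + \frac{1}{2 H}$ ($O{\left(H \right)} = \left(\frac{1}{2 H} + H\right) - 5 = \left(H + \frac{1}{2 H}\right) - 5 = -5 + H + \frac{1}{2 H}$)
$U{\left(d \right)} = 1 + \frac{29}{14 d}$ ($U{\left(d \right)} = \frac{d}{d} + \frac{-5 + 7 + \frac{1}{2 \cdot 7}}{d} = 1 + \frac{-5 + 7 + \frac{1}{2} \cdot \frac{1}{7}}{d} = 1 + \frac{-5 + 7 + \frac{1}{14}}{d} = 1 + \frac{29}{14 d}$)
$-19852 + U{\left(-47 - 29 \right)} = -19852 + \frac{\frac{29}{14} - 76}{-47 - 29} = -19852 + \frac{\frac{29}{14} - 76}{-76} = -19852 - - \frac{1035}{1064} = -19852 + \frac{1035}{1064} = - \frac{21121493}{1064}$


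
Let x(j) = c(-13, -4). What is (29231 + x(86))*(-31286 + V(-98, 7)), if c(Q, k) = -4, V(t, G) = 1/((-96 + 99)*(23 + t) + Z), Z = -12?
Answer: -216711862741/237 ≈ -9.1440e+8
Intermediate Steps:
V(t, G) = 1/(57 + 3*t) (V(t, G) = 1/((-96 + 99)*(23 + t) - 12) = 1/(3*(23 + t) - 12) = 1/((69 + 3*t) - 12) = 1/(57 + 3*t))
x(j) = -4
(29231 + x(86))*(-31286 + V(-98, 7)) = (29231 - 4)*(-31286 + 1/(3*(19 - 98))) = 29227*(-31286 + (1/3)/(-79)) = 29227*(-31286 + (1/3)*(-1/79)) = 29227*(-31286 - 1/237) = 29227*(-7414783/237) = -216711862741/237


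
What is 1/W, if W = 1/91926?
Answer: 91926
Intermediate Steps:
W = 1/91926 ≈ 1.0878e-5
1/W = 1/(1/91926) = 91926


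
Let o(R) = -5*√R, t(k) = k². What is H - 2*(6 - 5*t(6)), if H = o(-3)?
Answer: 348 - 5*I*√3 ≈ 348.0 - 8.6602*I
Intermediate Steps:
H = -5*I*√3 ≈ -8.6602*I
H - 2*(6 - 5*t(6)) = -5*I*√3 - 2*(6 - 5*6²) = -5*I*√3 - 2*(6 - 5*36) = -5*I*√3 - 2*(6 - 180) = -5*I*√3 - 2*(-174) = -5*I*√3 + 348 = 348 - 5*I*√3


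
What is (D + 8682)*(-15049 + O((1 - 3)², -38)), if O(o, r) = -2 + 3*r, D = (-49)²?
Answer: -168073695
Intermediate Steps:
D = 2401
(D + 8682)*(-15049 + O((1 - 3)², -38)) = (2401 + 8682)*(-15049 + (-2 + 3*(-38))) = 11083*(-15049 + (-2 - 114)) = 11083*(-15049 - 116) = 11083*(-15165) = -168073695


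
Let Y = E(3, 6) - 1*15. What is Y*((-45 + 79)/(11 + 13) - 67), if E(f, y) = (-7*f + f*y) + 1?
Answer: 13379/12 ≈ 1114.9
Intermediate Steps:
E(f, y) = 1 - 7*f + f*y
Y = -17 (Y = (1 - 7*3 + 3*6) - 1*15 = (1 - 21 + 18) - 15 = -2 - 15 = -17)
Y*((-45 + 79)/(11 + 13) - 67) = -17*((-45 + 79)/(11 + 13) - 67) = -17*(34/24 - 67) = -17*(34*(1/24) - 67) = -17*(17/12 - 67) = -17*(-787/12) = 13379/12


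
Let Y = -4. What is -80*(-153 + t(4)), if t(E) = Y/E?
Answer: 12320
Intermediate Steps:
t(E) = -4/E
-80*(-153 + t(4)) = -80*(-153 - 4/4) = -80*(-153 - 4*1/4) = -80*(-153 - 1) = -80*(-154) = 12320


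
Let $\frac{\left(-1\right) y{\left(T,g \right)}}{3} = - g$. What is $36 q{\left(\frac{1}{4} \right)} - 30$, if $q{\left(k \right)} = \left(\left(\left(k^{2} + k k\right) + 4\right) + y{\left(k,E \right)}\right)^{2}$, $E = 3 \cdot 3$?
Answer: $\frac{557529}{16} \approx 34846.0$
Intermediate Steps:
$E = 9$
$y{\left(T,g \right)} = 3 g$ ($y{\left(T,g \right)} = - 3 \left(- g\right) = 3 g$)
$q{\left(k \right)} = \left(31 + 2 k^{2}\right)^{2}$ ($q{\left(k \right)} = \left(\left(\left(k^{2} + k k\right) + 4\right) + 3 \cdot 9\right)^{2} = \left(\left(\left(k^{2} + k^{2}\right) + 4\right) + 27\right)^{2} = \left(\left(2 k^{2} + 4\right) + 27\right)^{2} = \left(\left(4 + 2 k^{2}\right) + 27\right)^{2} = \left(31 + 2 k^{2}\right)^{2}$)
$36 q{\left(\frac{1}{4} \right)} - 30 = 36 \left(31 + 2 \left(\frac{1}{4}\right)^{2}\right)^{2} - 30 = 36 \left(31 + \frac{2}{16}\right)^{2} - 30 = 36 \left(31 + 2 \cdot \frac{1}{16}\right)^{2} - 30 = 36 \left(31 + \frac{1}{8}\right)^{2} - 30 = 36 \left(\frac{249}{8}\right)^{2} - 30 = 36 \cdot \frac{62001}{64} - 30 = \frac{558009}{16} - 30 = \frac{557529}{16}$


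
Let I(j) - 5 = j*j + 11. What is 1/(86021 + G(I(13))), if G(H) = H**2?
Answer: 1/120246 ≈ 8.3163e-6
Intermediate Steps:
I(j) = 16 + j**2 (I(j) = 5 + (j*j + 11) = 5 + (j**2 + 11) = 5 + (11 + j**2) = 16 + j**2)
1/(86021 + G(I(13))) = 1/(86021 + (16 + 13**2)**2) = 1/(86021 + (16 + 169)**2) = 1/(86021 + 185**2) = 1/(86021 + 34225) = 1/120246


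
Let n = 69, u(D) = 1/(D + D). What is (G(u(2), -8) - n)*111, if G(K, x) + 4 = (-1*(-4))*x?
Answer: -11655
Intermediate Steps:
u(D) = 1/(2*D)
G(K, x) = -4 + 4*x (G(K, x) = -4 + (-1*(-4))*x = -4 + 4*x)
(G(u(2), -8) - n)*111 = ((-4 + 4*(-8)) - 1*69)*111 = ((-4 - 32) - 69)*111 = (-36 - 69)*111 = -105*111 = -11655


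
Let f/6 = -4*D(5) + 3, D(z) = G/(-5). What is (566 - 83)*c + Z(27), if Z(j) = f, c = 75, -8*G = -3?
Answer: 181224/5 ≈ 36245.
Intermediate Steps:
G = 3/8 (G = -⅛*(-3) = 3/8 ≈ 0.37500)
D(z) = -3/40 (D(z) = (3/8)/(-5) = (3/8)*(-⅕) = -3/40)
f = 99/5 (f = 6*(-4*(-3/40) + 3) = 6*(3/10 + 3) = 6*(33/10) = 99/5 ≈ 19.800)
Z(j) = 99/5
(566 - 83)*c + Z(27) = (566 - 83)*75 + 99/5 = 483*75 + 99/5 = 36225 + 99/5 = 181224/5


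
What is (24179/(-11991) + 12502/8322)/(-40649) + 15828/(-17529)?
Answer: -62575680009670/69301520092567 ≈ -0.90295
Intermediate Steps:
(24179/(-11991) + 12502/8322)/(-40649) + 15828/(-17529) = (24179*(-1/11991) + 12502*(1/8322))*(-1/40649) + 15828*(-1/17529) = (-24179/11991 + 329/219)*(-1/40649) - 5276/5843 = -150018/291781*(-1/40649) - 5276/5843 = 150018/11860605869 - 5276/5843 = -62575680009670/69301520092567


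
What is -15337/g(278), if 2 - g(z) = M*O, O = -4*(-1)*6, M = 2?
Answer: 15337/46 ≈ 333.41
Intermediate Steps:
O = 24 (O = 4*6 = 24)
g(z) = -46 (g(z) = 2 - 2*24 = 2 - 1*48 = 2 - 48 = -46)
-15337/g(278) = -15337/(-46) = -15337*(-1/46) = 15337/46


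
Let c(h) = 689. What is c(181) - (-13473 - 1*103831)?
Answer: 117993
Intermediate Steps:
c(181) - (-13473 - 1*103831) = 689 - (-13473 - 1*103831) = 689 - (-13473 - 103831) = 689 - 1*(-117304) = 689 + 117304 = 117993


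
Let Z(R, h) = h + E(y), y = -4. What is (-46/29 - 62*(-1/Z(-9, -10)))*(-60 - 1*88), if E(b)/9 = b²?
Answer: 323084/1943 ≈ 166.28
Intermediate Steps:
E(b) = 9*b²
Z(R, h) = 144 + h (Z(R, h) = h + 9*(-4)² = h + 9*16 = h + 144 = 144 + h)
(-46/29 - 62*(-1/Z(-9, -10)))*(-60 - 1*88) = (-46/29 - 62*(-1/(144 - 10)))*(-60 - 1*88) = (-46*1/29 - 62/((-1*134)))*(-60 - 88) = (-46/29 - 62/(-134))*(-148) = (-46/29 - 62*(-1/134))*(-148) = (-46/29 + 31/67)*(-148) = -2183/1943*(-148) = 323084/1943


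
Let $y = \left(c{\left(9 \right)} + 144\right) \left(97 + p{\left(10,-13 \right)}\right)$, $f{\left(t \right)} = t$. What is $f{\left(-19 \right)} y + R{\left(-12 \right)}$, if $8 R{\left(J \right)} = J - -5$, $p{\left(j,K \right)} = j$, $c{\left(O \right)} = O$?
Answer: $- \frac{2488399}{8} \approx -3.1105 \cdot 10^{5}$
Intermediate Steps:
$R{\left(J \right)} = \frac{5}{8} + \frac{J}{8}$ ($R{\left(J \right)} = \frac{J - -5}{8} = \frac{J + 5}{8} = \frac{5 + J}{8} = \frac{5}{8} + \frac{J}{8}$)
$y = 16371$ ($y = \left(9 + 144\right) \left(97 + 10\right) = 153 \cdot 107 = 16371$)
$f{\left(-19 \right)} y + R{\left(-12 \right)} = \left(-19\right) 16371 + \left(\frac{5}{8} + \frac{1}{8} \left(-12\right)\right) = -311049 + \left(\frac{5}{8} - \frac{3}{2}\right) = -311049 - \frac{7}{8} = - \frac{2488399}{8}$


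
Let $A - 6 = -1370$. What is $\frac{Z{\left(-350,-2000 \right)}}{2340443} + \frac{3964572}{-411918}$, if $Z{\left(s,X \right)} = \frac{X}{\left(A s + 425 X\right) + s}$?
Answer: $- \frac{11535162971298674}{1198500433828061} \approx -9.6247$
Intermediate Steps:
$A = -1364$ ($A = 6 - 1370 = -1364$)
$Z{\left(s,X \right)} = \frac{X}{- 1363 s + 425 X}$ ($Z{\left(s,X \right)} = \frac{X}{\left(- 1364 s + 425 X\right) + s} = \frac{X}{- 1363 s + 425 X}$)
$\frac{Z{\left(-350,-2000 \right)}}{2340443} + \frac{3964572}{-411918} = \frac{\left(-2000\right) \frac{1}{\left(-1363\right) \left(-350\right) + 425 \left(-2000\right)}}{2340443} + \frac{3964572}{-411918} = - \frac{2000}{477050 - 850000} \cdot \frac{1}{2340443} + 3964572 \left(- \frac{1}{411918}\right) = - \frac{2000}{-372950} \cdot \frac{1}{2340443} - \frac{660762}{68653} = \left(-2000\right) \left(- \frac{1}{372950}\right) \frac{1}{2340443} - \frac{660762}{68653} = \frac{40}{7459} \cdot \frac{1}{2340443} - \frac{660762}{68653} = \frac{40}{17457364337} - \frac{660762}{68653} = - \frac{11535162971298674}{1198500433828061}$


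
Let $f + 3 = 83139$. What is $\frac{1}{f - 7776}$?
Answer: $\frac{1}{75360} \approx 1.327 \cdot 10^{-5}$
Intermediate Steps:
$f = 83136$ ($f = -3 + 83139 = 83136$)
$\frac{1}{f - 7776} = \frac{1}{83136 - 7776} = \frac{1}{75360}$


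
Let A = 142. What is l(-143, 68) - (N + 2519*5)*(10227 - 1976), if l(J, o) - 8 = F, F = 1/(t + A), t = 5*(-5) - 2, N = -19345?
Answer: 6404839671/115 ≈ 5.5694e+7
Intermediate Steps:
t = -27 (t = -25 - 2 = -27)
F = 1/115 (F = 1/(-27 + 142) = 1/115 ≈ 0.0086956)
l(J, o) = 921/115 (l(J, o) = 8 + 1/115 = 921/115)
l(-143, 68) - (N + 2519*5)*(10227 - 1976) = 921/115 - (-19345 + 2519*5)*(10227 - 1976) = 921/115 - (-19345 + 12595)*8251 = 921/115 - (-6750)*8251 = 921/115 - 1*(-55694250) = 921/115 + 55694250 = 6404839671/115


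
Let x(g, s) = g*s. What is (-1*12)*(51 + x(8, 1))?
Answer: -708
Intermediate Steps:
(-1*12)*(51 + x(8, 1)) = (-1*12)*(51 + 8*1) = -12*(51 + 8) = -12*59 = -708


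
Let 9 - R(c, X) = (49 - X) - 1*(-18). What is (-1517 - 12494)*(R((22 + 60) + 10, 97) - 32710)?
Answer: 457753381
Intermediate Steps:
R(c, X) = -58 + X (R(c, X) = 9 - ((49 - X) - 1*(-18)) = 9 - ((49 - X) + 18) = 9 - (67 - X) = 9 + (-67 + X) = -58 + X)
(-1517 - 12494)*(R((22 + 60) + 10, 97) - 32710) = (-1517 - 12494)*((-58 + 97) - 32710) = -14011*(39 - 32710) = -14011*(-32671) = 457753381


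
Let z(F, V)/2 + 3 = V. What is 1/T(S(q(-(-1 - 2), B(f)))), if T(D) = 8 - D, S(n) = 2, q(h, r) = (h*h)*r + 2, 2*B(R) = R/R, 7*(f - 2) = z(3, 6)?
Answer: ⅙ ≈ 0.16667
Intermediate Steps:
z(F, V) = -6 + 2*V
f = 20/7 (f = 2 + (-6 + 2*6)/7 = 2 + (-6 + 12)/7 = 2 + (⅐)*6 = 2 + 6/7 = 20/7 ≈ 2.8571)
B(R) = ½ (B(R) = (R/R)/2 = (½)*1 = ½)
q(h, r) = 2 + r*h² (q(h, r) = h²*r + 2 = r*h² + 2 = 2 + r*h²)
1/T(S(q(-(-1 - 2), B(f)))) = 1/(8 - 1*2) = 1/(8 - 2) = 1/6 = ⅙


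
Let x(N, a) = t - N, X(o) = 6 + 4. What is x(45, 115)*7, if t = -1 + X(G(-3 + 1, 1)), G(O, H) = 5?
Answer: -252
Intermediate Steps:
X(o) = 10
t = 9 (t = -1 + 10 = 9)
x(N, a) = 9 - N
x(45, 115)*7 = (9 - 1*45)*7 = (9 - 45)*7 = -36*7 = -252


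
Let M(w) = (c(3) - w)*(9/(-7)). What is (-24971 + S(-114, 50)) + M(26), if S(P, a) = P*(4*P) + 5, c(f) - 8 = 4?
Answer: 27036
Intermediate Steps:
c(f) = 12 (c(f) = 8 + 4 = 12)
M(w) = -108/7 + 9*w/7 (M(w) = (12 - w)*(9/(-7)) = (12 - w)*(9*(-⅐)) = (12 - w)*(-9/7) = -108/7 + 9*w/7)
S(P, a) = 5 + 4*P² (S(P, a) = 4*P² + 5 = 5 + 4*P²)
(-24971 + S(-114, 50)) + M(26) = (-24971 + (5 + 4*(-114)²)) + (-108/7 + (9/7)*26) = (-24971 + (5 + 4*12996)) + (-108/7 + 234/7) = (-24971 + (5 + 51984)) + 18 = (-24971 + 51989) + 18 = 27018 + 18 = 27036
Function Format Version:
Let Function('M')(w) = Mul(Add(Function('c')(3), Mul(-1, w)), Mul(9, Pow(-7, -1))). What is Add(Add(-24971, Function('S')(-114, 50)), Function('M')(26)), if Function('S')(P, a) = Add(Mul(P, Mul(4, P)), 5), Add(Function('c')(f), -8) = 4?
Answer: 27036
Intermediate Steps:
Function('c')(f) = 12 (Function('c')(f) = Add(8, 4) = 12)
Function('M')(w) = Add(Rational(-108, 7), Mul(Rational(9, 7), w)) (Function('M')(w) = Mul(Add(12, Mul(-1, w)), Mul(9, Pow(-7, -1))) = Mul(Add(12, Mul(-1, w)), Mul(9, Rational(-1, 7))) = Mul(Add(12, Mul(-1, w)), Rational(-9, 7)) = Add(Rational(-108, 7), Mul(Rational(9, 7), w)))
Function('S')(P, a) = Add(5, Mul(4, Pow(P, 2))) (Function('S')(P, a) = Add(Mul(4, Pow(P, 2)), 5) = Add(5, Mul(4, Pow(P, 2))))
Add(Add(-24971, Function('S')(-114, 50)), Function('M')(26)) = Add(Add(-24971, Add(5, Mul(4, Pow(-114, 2)))), Add(Rational(-108, 7), Mul(Rational(9, 7), 26))) = Add(Add(-24971, Add(5, Mul(4, 12996))), Add(Rational(-108, 7), Rational(234, 7))) = Add(Add(-24971, Add(5, 51984)), 18) = Add(Add(-24971, 51989), 18) = Add(27018, 18) = 27036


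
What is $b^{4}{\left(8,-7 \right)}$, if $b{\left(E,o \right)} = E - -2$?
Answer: $10000$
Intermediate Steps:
$b{\left(E,o \right)} = 2 + E$ ($b{\left(E,o \right)} = E + 2 = 2 + E$)
$b^{4}{\left(8,-7 \right)} = \left(2 + 8\right)^{4} = 10^{4} = 10000$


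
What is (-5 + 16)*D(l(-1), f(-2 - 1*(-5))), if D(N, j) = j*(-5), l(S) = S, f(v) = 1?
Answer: -55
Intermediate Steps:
D(N, j) = -5*j
(-5 + 16)*D(l(-1), f(-2 - 1*(-5))) = (-5 + 16)*(-5*1) = 11*(-5) = -55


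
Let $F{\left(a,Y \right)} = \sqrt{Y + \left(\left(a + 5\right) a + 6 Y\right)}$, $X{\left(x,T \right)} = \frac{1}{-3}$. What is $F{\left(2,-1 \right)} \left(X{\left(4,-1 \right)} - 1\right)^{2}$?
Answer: $\frac{16 \sqrt{7}}{9} \approx 4.7036$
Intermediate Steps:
$X{\left(x,T \right)} = - \frac{1}{3}$
$F{\left(a,Y \right)} = \sqrt{7 Y + a \left(5 + a\right)}$ ($F{\left(a,Y \right)} = \sqrt{Y + \left(\left(5 + a\right) a + 6 Y\right)} = \sqrt{Y + \left(a \left(5 + a\right) + 6 Y\right)} = \sqrt{Y + \left(6 Y + a \left(5 + a\right)\right)} = \sqrt{7 Y + a \left(5 + a\right)}$)
$F{\left(2,-1 \right)} \left(X{\left(4,-1 \right)} - 1\right)^{2} = \sqrt{2^{2} + 5 \cdot 2 + 7 \left(-1\right)} \left(- \frac{1}{3} - 1\right)^{2} = \sqrt{4 + 10 - 7} \left(- \frac{4}{3}\right)^{2} = \sqrt{7} \cdot \frac{16}{9} = \frac{16 \sqrt{7}}{9}$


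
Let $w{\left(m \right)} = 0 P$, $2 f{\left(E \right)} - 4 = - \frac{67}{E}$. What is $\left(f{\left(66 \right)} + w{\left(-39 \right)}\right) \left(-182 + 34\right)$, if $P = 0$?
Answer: $- \frac{7289}{33} \approx -220.88$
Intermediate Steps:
$f{\left(E \right)} = 2 - \frac{67}{2 E}$ ($f{\left(E \right)} = 2 + \frac{\left(-67\right) \frac{1}{E}}{2} = 2 - \frac{67}{2 E}$)
$w{\left(m \right)} = 0$ ($w{\left(m \right)} = 0 \cdot 0 = 0$)
$\left(f{\left(66 \right)} + w{\left(-39 \right)}\right) \left(-182 + 34\right) = \left(\left(2 - \frac{67}{2 \cdot 66}\right) + 0\right) \left(-182 + 34\right) = \left(\left(2 - \frac{67}{132}\right) + 0\right) \left(-148\right) = \left(\frac{197}{132} + 0\right) \left(-148\right) = \frac{197}{132} \left(-148\right) = - \frac{7289}{33}$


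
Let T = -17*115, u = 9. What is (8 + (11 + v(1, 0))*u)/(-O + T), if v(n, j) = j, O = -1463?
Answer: -107/492 ≈ -0.21748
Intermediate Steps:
T = -1955
(8 + (11 + v(1, 0))*u)/(-O + T) = (8 + (11 + 0)*9)/(-1*(-1463) - 1955) = (8 + 11*9)/(1463 - 1955) = (8 + 99)/(-492) = 107*(-1/492) = -107/492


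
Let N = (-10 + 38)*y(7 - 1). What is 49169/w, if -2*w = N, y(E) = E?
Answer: -49169/84 ≈ -585.35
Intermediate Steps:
N = 168 (N = (-10 + 38)*(7 - 1) = 28*6 = 168)
w = -84 (w = -½*168 = -84)
49169/w = 49169/(-84) = 49169*(-1/84) = -49169/84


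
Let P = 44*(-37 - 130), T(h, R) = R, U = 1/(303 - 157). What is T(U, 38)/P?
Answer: -19/3674 ≈ -0.0051715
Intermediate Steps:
U = 1/146 ≈ 0.0068493
P = -7348 (P = 44*(-167) = -7348)
T(U, 38)/P = 38/(-7348) = 38*(-1/7348) = -19/3674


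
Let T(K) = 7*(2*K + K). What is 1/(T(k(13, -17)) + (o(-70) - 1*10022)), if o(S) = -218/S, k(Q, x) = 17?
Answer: -35/338166 ≈ -0.00010350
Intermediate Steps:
T(K) = 21*K (T(K) = 7*(3*K) = 21*K)
1/(T(k(13, -17)) + (o(-70) - 1*10022)) = 1/(21*17 + (-218/(-70) - 1*10022)) = 1/(357 + (-218*(-1/70) - 10022)) = 1/(357 + (109/35 - 10022)) = 1/(357 - 350661/35) = 1/(-338166/35) = -35/338166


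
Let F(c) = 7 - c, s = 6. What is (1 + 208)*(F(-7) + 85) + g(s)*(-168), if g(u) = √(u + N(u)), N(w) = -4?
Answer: 20691 - 168*√2 ≈ 20453.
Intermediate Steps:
g(u) = √(-4 + u) (g(u) = √(u - 4) = √(-4 + u))
(1 + 208)*(F(-7) + 85) + g(s)*(-168) = (1 + 208)*((7 - 1*(-7)) + 85) + √(-4 + 6)*(-168) = 209*((7 + 7) + 85) + √2*(-168) = 209*(14 + 85) - 168*√2 = 209*99 - 168*√2 = 20691 - 168*√2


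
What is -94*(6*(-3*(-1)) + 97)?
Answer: -10810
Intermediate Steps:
-94*(6*(-3*(-1)) + 97) = -94*(6*3 + 97) = -94*(18 + 97) = -94*115 = -10810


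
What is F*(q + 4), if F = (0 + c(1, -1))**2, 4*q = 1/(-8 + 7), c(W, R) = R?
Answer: 15/4 ≈ 3.7500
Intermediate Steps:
q = -1/4 (q = 1/(4*(-8 + 7)) = (1/4)/(-1) = (1/4)*(-1) = -1/4 ≈ -0.25000)
F = 1 (F = (0 - 1)**2 = (-1)**2 = 1)
F*(q + 4) = 1*(-1/4 + 4) = 1*(15/4) = 15/4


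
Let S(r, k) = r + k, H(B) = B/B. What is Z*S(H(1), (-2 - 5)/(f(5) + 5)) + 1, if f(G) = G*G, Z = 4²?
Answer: 199/15 ≈ 13.267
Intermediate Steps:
H(B) = 1
Z = 16
f(G) = G²
S(r, k) = k + r
Z*S(H(1), (-2 - 5)/(f(5) + 5)) + 1 = 16*((-2 - 5)/(5² + 5) + 1) + 1 = 16*(-7/(25 + 5) + 1) + 1 = 16*(-7/30 + 1) + 1 = 16*(23/30) + 1 = 184/15 + 1 = 199/15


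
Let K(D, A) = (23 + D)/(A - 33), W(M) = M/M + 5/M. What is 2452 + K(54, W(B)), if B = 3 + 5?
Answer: 614836/251 ≈ 2449.5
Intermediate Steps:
B = 8
W(M) = 1 + 5/M
K(D, A) = (23 + D)/(-33 + A)
2452 + K(54, W(B)) = 2452 + (23 + 54)/(-33 + (5 + 8)/8) = 2452 + 77/(-33 + (⅛)*13) = 2452 + 77/(-33 + 13/8) = 2452 + 77/(-251/8) = 2452 - 8/251*77 = 2452 - 616/251 = 614836/251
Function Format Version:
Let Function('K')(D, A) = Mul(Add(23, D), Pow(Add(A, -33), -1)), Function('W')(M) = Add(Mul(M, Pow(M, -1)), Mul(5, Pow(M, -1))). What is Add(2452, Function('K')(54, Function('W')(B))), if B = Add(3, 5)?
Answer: Rational(614836, 251) ≈ 2449.5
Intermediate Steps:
B = 8
Function('W')(M) = Add(1, Mul(5, Pow(M, -1)))
Function('K')(D, A) = Mul(Pow(Add(-33, A), -1), Add(23, D)) (Function('K')(D, A) = Mul(Add(23, D), Pow(Add(-33, A), -1)) = Mul(Pow(Add(-33, A), -1), Add(23, D)))
Add(2452, Function('K')(54, Function('W')(B))) = Add(2452, Mul(Pow(Add(-33, Mul(Pow(8, -1), Add(5, 8))), -1), Add(23, 54))) = Add(2452, Mul(Pow(Add(-33, Mul(Rational(1, 8), 13)), -1), 77)) = Add(2452, Mul(Pow(Add(-33, Rational(13, 8)), -1), 77)) = Add(2452, Mul(Pow(Rational(-251, 8), -1), 77)) = Add(2452, Mul(Rational(-8, 251), 77)) = Add(2452, Rational(-616, 251)) = Rational(614836, 251)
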